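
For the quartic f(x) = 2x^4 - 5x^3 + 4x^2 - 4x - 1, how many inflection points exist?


Inflection points occur where f''(x) = 0 and concavity changes.
f(x) = 2x^4 - 5x^3 + 4x^2 - 4x - 1
f'(x) = 8x^3 - 15x^2 + 8x - 4
f''(x) = 24x^2 - 30x + 8
This is a quadratic in x. Use the discriminant to count real roots.
Discriminant = (-30)^2 - 4 * 24 * 8
= 900 - 768
= 132
Since discriminant > 0, f''(x) = 0 has 2 distinct real solutions.
A quadratic with two distinct real roots changes sign at each root, so concavity changes at both.
Number of inflection points: 2

2


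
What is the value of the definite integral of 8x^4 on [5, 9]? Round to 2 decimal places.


Find the antiderivative of 8x^4:
F(x) = 8/5 * x^5
Apply the Fundamental Theorem of Calculus:
F(9) - F(5)
= 8/5 * 9^5 - 8/5 * 5^5
= 8/5 * (59049 - 3125)
= 8/5 * 55924
= 447392/5 = 89478.40

89478.40


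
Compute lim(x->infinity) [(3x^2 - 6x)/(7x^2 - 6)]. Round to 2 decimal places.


For limits at infinity with equal-degree polynomials,
we compare leading coefficients.
Numerator leading term: 3x^2
Denominator leading term: 7x^2
Divide both by x^2:
lim = (3 - 6/x) / (7 - 6/x^2)
As x -> infinity, the 1/x and 1/x^2 terms vanish:
= 3/7 ≈ 0.43

0.43


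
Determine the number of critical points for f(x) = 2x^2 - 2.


Find where f'(x) = 0:
f'(x) = 4x
Set f'(x) = 0:
4x = 0
x = 0 / 4 = 0
This is a linear equation in x, so there is exactly one solution.
Number of critical points: 1

1


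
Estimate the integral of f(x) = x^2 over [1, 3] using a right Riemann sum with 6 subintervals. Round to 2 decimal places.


Right Riemann sum uses right endpoints of each subinterval.
Interval: [1, 3], n = 6
dx = (3 - 1) / 6 = 1/3
Right endpoints: [4/3, 5/3, 2, 7/3, 8/3, 3]
f values: [16/9, 25/9, 4, 49/9, 64/9, 9]
Sum = dx * (sum of f values)
= 1/3 * 271/9
= 271/27 ≈ 10.04

10.04


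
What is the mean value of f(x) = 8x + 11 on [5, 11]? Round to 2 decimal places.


Average value = 1/(b-a) * integral from a to b of f(x) dx
First compute the integral of 8x + 11:
F(x) = 4x^2 + 11x
F(11) = 4 * 121 + 11 * 11 = 605
F(5) = 4 * 25 + 11 * 5 = 155
Integral = 605 - 155 = 450
Average = 450 / (11 - 5) = 450 / 6
= 75 = 75.00

75.00


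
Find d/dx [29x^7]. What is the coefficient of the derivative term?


We apply the power rule: d/dx [ax^n] = a*n * x^(n-1)
d/dx [29x^7]
= 29 * 7 * x^(7-1)
= 203x^6
The coefficient is 203

203


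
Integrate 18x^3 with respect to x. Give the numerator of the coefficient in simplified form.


Apply the power rule for integration:
integral of ax^n dx = a/(n+1) * x^(n+1) + C
integral of 18x^3 dx
= 18/4 * x^4 + C
= 9/2 * x^4 + C
The coefficient in lowest terms is 9/2, and its numerator is 9

9


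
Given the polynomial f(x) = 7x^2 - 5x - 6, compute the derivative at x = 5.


Differentiate term by term using power and sum rules:
f(x) = 7x^2 - 5x - 6
f'(x) = 14x - 5
Substitute x = 5:
f'(5) = 14 * 5 - 5
= 70 - 5
= 65

65


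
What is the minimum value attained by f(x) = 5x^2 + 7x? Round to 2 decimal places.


For a quadratic f(x) = ax^2 + bx + c with a > 0, the minimum is at the vertex.
Vertex x-coordinate: x = -b/(2a)
x = -(7) / (2 * 5)
x = -7/10
Substitute back to find the minimum value:
f(-7/10) = 5 * (-7/10)^2 + 7 * (-7/10) + 0
= 49/20 - 49/10 + 0
= -49/20 = -2.45

-2.45


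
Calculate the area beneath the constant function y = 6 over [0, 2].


The area under a constant function y = 6 is a rectangle.
Width = 2 - 0 = 2
Height = 6
Area = width * height
= 2 * 6
= 12

12


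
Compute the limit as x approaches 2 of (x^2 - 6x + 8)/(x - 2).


Direct substitution gives 0/0, so we factor the numerator.
Factor: (x^2 - 6x + 8) = (x - 2)(x - 4)
Cancel the common factor (x - 2):
(x^2 - 6x + 8)/(x - 2) = (x - 4)
Now substitute x = 2:
= (2) - (4) = -2

-2


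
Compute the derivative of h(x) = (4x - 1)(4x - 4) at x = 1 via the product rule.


Let u(x) = 4x - 1 and v(x) = 4x - 4
u'(x) = 4
v'(x) = 4
Product rule: h'(x) = u'(x)*v(x) + u(x)*v'(x)
= 4 * (4x - 4) + (4x - 1) * 4
At x = 1:
u(1) = 4 * 1 - 1 = 3
v(1) = 4 * 1 - 4 = 0
h'(1) = 4 * 0 + 3 * 4
= 0 + 12
= 12

12


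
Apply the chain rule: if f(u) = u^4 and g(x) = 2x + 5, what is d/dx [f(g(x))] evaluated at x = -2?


Using the chain rule: (f(g(x)))' = f'(g(x)) * g'(x)
First, find g(-2):
g(-2) = 2 * (-2) + 5 = 1
Next, f'(u) = 4u^3
And g'(x) = 2
So f'(g(-2)) * g'(-2)
= 4 * 1^3 * 2
= 4 * 1 * 2
= 8

8


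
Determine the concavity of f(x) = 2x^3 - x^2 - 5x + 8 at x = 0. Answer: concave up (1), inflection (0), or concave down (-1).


Concavity is determined by the sign of f''(x).
f(x) = 2x^3 - x^2 - 5x + 8
f'(x) = 6x^2 - 2x - 5
f''(x) = 12x - 2
f''(0) = 12 * 0 - 2
= 0 - 2
= -2
Since f''(0) < 0, the function is concave down (-1)

-1


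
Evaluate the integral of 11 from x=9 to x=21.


The integral of a constant k over [a, b] equals k * (b - a).
integral from 9 to 21 of 11 dx
= 11 * (21 - 9)
= 11 * 12
= 132

132


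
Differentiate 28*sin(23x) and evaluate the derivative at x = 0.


Apply the chain rule to differentiate 28*sin(23x):
d/dx [28*sin(23x)]
= 28 * cos(23x) * d/dx(23x)
= 28 * 23 * cos(23x)
= 644 * cos(23x)
Evaluate at x = 0:
= 644 * cos(0)
= 644 * 1
= 644

644


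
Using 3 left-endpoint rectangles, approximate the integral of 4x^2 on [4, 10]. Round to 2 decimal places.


Left Riemann sum uses left endpoints of each subinterval.
Interval: [4, 10], n = 3
dx = (10 - 4) / 3 = 2
Left endpoints: [4, 6, 8]
f values: [64, 144, 256]
Sum = dx * (sum of f values)
= 2 * 464
= 928 = 928.00

928.00


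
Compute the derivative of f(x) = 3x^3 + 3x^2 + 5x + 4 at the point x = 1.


Differentiate f(x) = 3x^3 + 3x^2 + 5x + 4 term by term:
f'(x) = 9x^2 + 6x + 5
Substitute x = 1:
f'(1) = 9 * 1^2 + 6 * 1 + 5
= 9 + 6 + 5
= 20

20


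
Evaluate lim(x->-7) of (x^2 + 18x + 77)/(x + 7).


Direct substitution gives 0/0, so we factor the numerator.
Factor: (x^2 + 18x + 77) = (x + 7)(x + 11)
Cancel the common factor (x + 7):
(x^2 + 18x + 77)/(x + 7) = (x + 11)
Now substitute x = -7:
= (-7) - (-11) = 4

4


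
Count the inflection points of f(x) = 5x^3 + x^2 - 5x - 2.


Inflection points occur where f''(x) = 0 and concavity changes.
f(x) = 5x^3 + x^2 - 5x - 2
f'(x) = 15x^2 + 2x - 5
f''(x) = 30x + 2
Set f''(x) = 0:
30x + 2 = 0
x = -2 / 30 = -1/15
Since f''(x) is linear (degree 1), it changes sign at this point.
Therefore there is exactly 1 inflection point.

1


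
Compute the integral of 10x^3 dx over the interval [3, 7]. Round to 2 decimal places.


Find the antiderivative of 10x^3:
F(x) = 10/4 * x^4
Apply the Fundamental Theorem of Calculus:
F(7) - F(3)
= 10/4 * 7^4 - 10/4 * 3^4
= 10/4 * (2401 - 81)
= 10/4 * 2320
= 5800 = 5800.00

5800.00


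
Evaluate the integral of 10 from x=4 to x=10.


The integral of a constant k over [a, b] equals k * (b - a).
integral from 4 to 10 of 10 dx
= 10 * (10 - 4)
= 10 * 6
= 60

60


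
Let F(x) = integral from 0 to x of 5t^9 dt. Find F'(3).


By the Fundamental Theorem of Calculus (Part 1):
If F(x) = integral from 0 to x of f(t) dt, then F'(x) = f(x)
Here f(t) = 5t^9
So F'(x) = 5x^9
Evaluate at x = 3:
F'(3) = 5 * 3^9
= 5 * 19683
= 98415

98415


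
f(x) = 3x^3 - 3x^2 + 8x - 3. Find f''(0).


First derivative:
f'(x) = 9x^2 - 6x + 8
Second derivative:
f''(x) = 18x - 6
Substitute x = 0:
f''(0) = 18 * 0 - 6
= 0 - 6
= -6

-6


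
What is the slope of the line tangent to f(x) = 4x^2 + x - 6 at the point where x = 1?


The slope of the tangent line equals f'(x) at the point.
f(x) = 4x^2 + x - 6
f'(x) = 8x + 1
At x = 1:
f'(1) = 8 * 1 + 1
= 8 + 1
= 9

9


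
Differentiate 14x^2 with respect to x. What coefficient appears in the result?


We apply the power rule: d/dx [ax^n] = a*n * x^(n-1)
d/dx [14x^2]
= 14 * 2 * x^(2-1)
= 28x
The coefficient is 28

28


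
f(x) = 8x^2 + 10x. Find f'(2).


Differentiate term by term using power and sum rules:
f(x) = 8x^2 + 10x
f'(x) = 16x + 10
Substitute x = 2:
f'(2) = 16 * 2 + 10
= 32 + 10
= 42

42


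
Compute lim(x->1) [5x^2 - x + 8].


Since polynomials are continuous, we use direct substitution.
lim(x->1) of 5x^2 - x + 8
= 5 * 1^2 - 1 * 1 + 8
= 5 - 1 + 8
= 12

12


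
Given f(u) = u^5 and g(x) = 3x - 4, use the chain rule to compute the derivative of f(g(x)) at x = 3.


Using the chain rule: (f(g(x)))' = f'(g(x)) * g'(x)
First, find g(3):
g(3) = 3 * 3 - 4 = 5
Next, f'(u) = 5u^4
And g'(x) = 3
So f'(g(3)) * g'(3)
= 5 * 5^4 * 3
= 5 * 625 * 3
= 9375

9375


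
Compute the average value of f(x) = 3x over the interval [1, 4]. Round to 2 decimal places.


Average value = 1/(b-a) * integral from a to b of f(x) dx
First compute the integral of 3x:
F(x) = (3/2)x^2
F(4) = 3/2 * 16 + 0 * 4 = 24
F(1) = 3/2 * 1 + 0 * 1 = 3/2
Integral = 24 - 3/2 = 45/2
Average = (45/2) / (4 - 1) = (45/2) / 3
= 15/2 = 7.50

7.50


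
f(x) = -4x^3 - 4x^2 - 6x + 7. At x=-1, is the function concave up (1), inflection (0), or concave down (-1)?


Concavity is determined by the sign of f''(x).
f(x) = -4x^3 - 4x^2 - 6x + 7
f'(x) = -12x^2 - 8x - 6
f''(x) = -24x - 8
f''(-1) = -24 * (-1) - 8
= 24 - 8
= 16
Since f''(-1) > 0, the function is concave up (1)

1


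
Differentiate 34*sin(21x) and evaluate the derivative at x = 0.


Apply the chain rule to differentiate 34*sin(21x):
d/dx [34*sin(21x)]
= 34 * cos(21x) * d/dx(21x)
= 34 * 21 * cos(21x)
= 714 * cos(21x)
Evaluate at x = 0:
= 714 * cos(0)
= 714 * 1
= 714

714


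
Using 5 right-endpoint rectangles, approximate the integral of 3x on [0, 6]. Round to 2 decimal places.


Right Riemann sum uses right endpoints of each subinterval.
Interval: [0, 6], n = 5
dx = (6 - 0) / 5 = 6/5
Right endpoints: [6/5, 12/5, 18/5, 24/5, 6]
f values: [18/5, 36/5, 54/5, 72/5, 18]
Sum = dx * (sum of f values)
= 6/5 * 54
= 324/5 = 64.80

64.80


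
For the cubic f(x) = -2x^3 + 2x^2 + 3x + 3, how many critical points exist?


Find where f'(x) = 0:
f(x) = -2x^3 + 2x^2 + 3x + 3
f'(x) = -6x^2 + 4x + 3
This is a quadratic in x. Use the discriminant to count real roots.
Discriminant = (4)^2 - 4 * (-6) * 3
= 16 - (-72)
= 88
Since discriminant > 0, f'(x) = 0 has 2 real solutions.
Number of critical points: 2

2


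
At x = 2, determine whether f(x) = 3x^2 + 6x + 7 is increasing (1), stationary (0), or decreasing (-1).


Compute f'(x) to determine behavior:
f'(x) = 6x + 6
f'(2) = 6 * 2 + 6
= 12 + 6
= 18
Since f'(2) > 0, the function is increasing (1)

1


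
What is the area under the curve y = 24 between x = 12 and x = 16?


The area under a constant function y = 24 is a rectangle.
Width = 16 - 12 = 4
Height = 24
Area = width * height
= 4 * 24
= 96

96


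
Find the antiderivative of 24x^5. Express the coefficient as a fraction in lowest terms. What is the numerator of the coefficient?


Apply the power rule for integration:
integral of ax^n dx = a/(n+1) * x^(n+1) + C
integral of 24x^5 dx
= 24/6 * x^6 + C
= 4 * x^6 + C
The coefficient in lowest terms is 4 = 4/1, so its numerator is 4

4


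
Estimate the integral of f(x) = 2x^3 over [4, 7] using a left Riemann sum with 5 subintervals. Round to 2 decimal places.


Left Riemann sum uses left endpoints of each subinterval.
Interval: [4, 7], n = 5
dx = (7 - 4) / 5 = 3/5
Left endpoints: [4, 23/5, 26/5, 29/5, 32/5]
f values: [128, 24334/125, 35152/125, 48778/125, 65536/125]
Sum = dx * (sum of f values)
= 3/5 * 7592/5
= 22776/25 = 911.04

911.04


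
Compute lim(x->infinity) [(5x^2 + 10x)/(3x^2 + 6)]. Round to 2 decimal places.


For limits at infinity with equal-degree polynomials,
we compare leading coefficients.
Numerator leading term: 5x^2
Denominator leading term: 3x^2
Divide both by x^2:
lim = (5 + 10/x) / (3 + 6/x^2)
As x -> infinity, the 1/x and 1/x^2 terms vanish:
= 5/3 ≈ 1.67

1.67


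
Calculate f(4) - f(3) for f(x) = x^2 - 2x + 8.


Net change = f(b) - f(a)
f(x) = x^2 - 2x + 8
Compute f(4):
f(4) = 1 * 4^2 - 2 * 4 + 8
= 16 - 8 + 8
= 16
Compute f(3):
f(3) = 1 * 3^2 - 2 * 3 + 8
= 9 - 6 + 8
= 11
Net change = 16 - 11 = 5

5


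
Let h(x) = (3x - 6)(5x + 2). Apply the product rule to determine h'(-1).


Let u(x) = 3x - 6 and v(x) = 5x + 2
u'(x) = 3
v'(x) = 5
Product rule: h'(x) = u'(x)*v(x) + u(x)*v'(x)
= 3 * (5x + 2) + (3x - 6) * 5
At x = -1:
u(-1) = 3 * (-1) - 6 = -9
v(-1) = 5 * (-1) + 2 = -3
h'(-1) = 3 * (-3) + (-9) * 5
= -9 - 45
= -54

-54


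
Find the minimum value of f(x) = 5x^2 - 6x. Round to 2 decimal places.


For a quadratic f(x) = ax^2 + bx + c with a > 0, the minimum is at the vertex.
Vertex x-coordinate: x = -b/(2a)
x = -(-6) / (2 * 5)
x = 6/10 = 3/5
Substitute back to find the minimum value:
f(3/5) = 5 * (3/5)^2 - 6 * (3/5) + 0
= 9/5 - 18/5 + 0
= -9/5 = -1.80

-1.80


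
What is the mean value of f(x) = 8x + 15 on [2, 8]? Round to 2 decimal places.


Average value = 1/(b-a) * integral from a to b of f(x) dx
First compute the integral of 8x + 15:
F(x) = 4x^2 + 15x
F(8) = 4 * 64 + 15 * 8 = 376
F(2) = 4 * 4 + 15 * 2 = 46
Integral = 376 - 46 = 330
Average = 330 / (8 - 2) = 330 / 6
= 55 = 55.00

55.00


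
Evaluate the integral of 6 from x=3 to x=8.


The integral of a constant k over [a, b] equals k * (b - a).
integral from 3 to 8 of 6 dx
= 6 * (8 - 3)
= 6 * 5
= 30

30


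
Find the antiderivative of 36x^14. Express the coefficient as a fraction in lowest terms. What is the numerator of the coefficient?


Apply the power rule for integration:
integral of ax^n dx = a/(n+1) * x^(n+1) + C
integral of 36x^14 dx
= 36/15 * x^15 + C
= 12/5 * x^15 + C
The coefficient in lowest terms is 12/5, and its numerator is 12

12


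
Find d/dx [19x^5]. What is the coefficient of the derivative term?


We apply the power rule: d/dx [ax^n] = a*n * x^(n-1)
d/dx [19x^5]
= 19 * 5 * x^(5-1)
= 95x^4
The coefficient is 95

95


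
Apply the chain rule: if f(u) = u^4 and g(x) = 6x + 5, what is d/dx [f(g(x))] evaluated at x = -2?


Using the chain rule: (f(g(x)))' = f'(g(x)) * g'(x)
First, find g(-2):
g(-2) = 6 * (-2) + 5 = -7
Next, f'(u) = 4u^3
And g'(x) = 6
So f'(g(-2)) * g'(-2)
= 4 * (-7)^3 * 6
= 4 * (-343) * 6
= -8232

-8232


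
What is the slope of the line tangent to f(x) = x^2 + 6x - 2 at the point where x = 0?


The slope of the tangent line equals f'(x) at the point.
f(x) = x^2 + 6x - 2
f'(x) = 2x + 6
At x = 0:
f'(0) = 2 * 0 + 6
= 0 + 6
= 6

6


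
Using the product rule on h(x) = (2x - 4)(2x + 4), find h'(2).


Let u(x) = 2x - 4 and v(x) = 2x + 4
u'(x) = 2
v'(x) = 2
Product rule: h'(x) = u'(x)*v(x) + u(x)*v'(x)
= 2 * (2x + 4) + (2x - 4) * 2
At x = 2:
u(2) = 2 * 2 - 4 = 0
v(2) = 2 * 2 + 4 = 8
h'(2) = 2 * 8 + 0 * 2
= 16 + 0
= 16

16


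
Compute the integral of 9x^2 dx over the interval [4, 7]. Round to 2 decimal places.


Find the antiderivative of 9x^2:
F(x) = 9/3 * x^3
Apply the Fundamental Theorem of Calculus:
F(7) - F(4)
= 9/3 * 7^3 - 9/3 * 4^3
= 9/3 * (343 - 64)
= 9/3 * 279
= 837 = 837.00

837.00


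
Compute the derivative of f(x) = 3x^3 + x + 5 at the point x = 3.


Differentiate f(x) = 3x^3 + x + 5 term by term:
f'(x) = 9x^2 + 1
Substitute x = 3:
f'(3) = 9 * 3^2 + 0 * 3 + 1
= 81 + 0 + 1
= 82

82


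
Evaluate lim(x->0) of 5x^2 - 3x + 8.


Since polynomials are continuous, we use direct substitution.
lim(x->0) of 5x^2 - 3x + 8
= 5 * 0^2 - 3 * 0 + 8
= 0 + 0 + 8
= 8

8


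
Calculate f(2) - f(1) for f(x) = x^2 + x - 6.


Net change = f(b) - f(a)
f(x) = x^2 + x - 6
Compute f(2):
f(2) = 1 * 2^2 + 1 * 2 - 6
= 4 + 2 - 6
= 0
Compute f(1):
f(1) = 1 * 1^2 + 1 * 1 - 6
= 1 + 1 - 6
= -4
Net change = 0 - (-4) = 4

4


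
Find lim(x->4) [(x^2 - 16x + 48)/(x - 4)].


Direct substitution gives 0/0, so we factor the numerator.
Factor: (x^2 - 16x + 48) = (x - 4)(x - 12)
Cancel the common factor (x - 4):
(x^2 - 16x + 48)/(x - 4) = (x - 12)
Now substitute x = 4:
= (4) - (12) = -8

-8


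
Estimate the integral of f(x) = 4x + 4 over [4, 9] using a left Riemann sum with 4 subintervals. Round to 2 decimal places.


Left Riemann sum uses left endpoints of each subinterval.
Interval: [4, 9], n = 4
dx = (9 - 4) / 4 = 5/4
Left endpoints: [4, 21/4, 13/2, 31/4]
f values: [20, 25, 30, 35]
Sum = dx * (sum of f values)
= 5/4 * 110
= 275/2 = 137.50

137.50


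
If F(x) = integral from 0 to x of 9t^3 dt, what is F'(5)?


By the Fundamental Theorem of Calculus (Part 1):
If F(x) = integral from 0 to x of f(t) dt, then F'(x) = f(x)
Here f(t) = 9t^3
So F'(x) = 9x^3
Evaluate at x = 5:
F'(5) = 9 * 5^3
= 9 * 125
= 1125

1125


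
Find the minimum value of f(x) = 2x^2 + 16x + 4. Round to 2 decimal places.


For a quadratic f(x) = ax^2 + bx + c with a > 0, the minimum is at the vertex.
Vertex x-coordinate: x = -b/(2a)
x = -(16) / (2 * 2)
x = -16/4 = -4
Substitute back to find the minimum value:
f(-4) = 2 * (-4)^2 + 16 * (-4) + 4
= 32 - 64 + 4
= -28 = -28.00

-28.00


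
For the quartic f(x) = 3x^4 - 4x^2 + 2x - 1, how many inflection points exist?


Inflection points occur where f''(x) = 0 and concavity changes.
f(x) = 3x^4 - 4x^2 + 2x - 1
f'(x) = 12x^3 - 8x + 2
f''(x) = 36x^2 - 8
This is a quadratic in x. Use the discriminant to count real roots.
Discriminant = (0)^2 - 4 * 36 * (-8)
= 0 - (-1152)
= 1152
Since discriminant > 0, f''(x) = 0 has 2 distinct real solutions.
A quadratic with two distinct real roots changes sign at each root, so concavity changes at both.
Number of inflection points: 2

2


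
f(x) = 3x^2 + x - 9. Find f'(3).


Differentiate term by term using power and sum rules:
f(x) = 3x^2 + x - 9
f'(x) = 6x + 1
Substitute x = 3:
f'(3) = 6 * 3 + 1
= 18 + 1
= 19

19


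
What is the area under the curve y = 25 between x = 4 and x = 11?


The area under a constant function y = 25 is a rectangle.
Width = 11 - 4 = 7
Height = 25
Area = width * height
= 7 * 25
= 175

175


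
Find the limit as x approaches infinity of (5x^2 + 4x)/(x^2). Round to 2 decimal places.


For limits at infinity with equal-degree polynomials,
we compare leading coefficients.
Numerator leading term: 5x^2
Denominator leading term: x^2
Divide both by x^2:
lim = (5 + 4/x) / (1)
As x -> infinity, the 1/x and 1/x^2 terms vanish:
= 5/1 = 5 = 5.00

5.00


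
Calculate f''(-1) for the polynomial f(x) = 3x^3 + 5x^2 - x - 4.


First derivative:
f'(x) = 9x^2 + 10x - 1
Second derivative:
f''(x) = 18x + 10
Substitute x = -1:
f''(-1) = 18 * (-1) + 10
= -18 + 10
= -8

-8


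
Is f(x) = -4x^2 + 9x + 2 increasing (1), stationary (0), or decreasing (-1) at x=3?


Compute f'(x) to determine behavior:
f'(x) = -8x + 9
f'(3) = -8 * 3 + 9
= -24 + 9
= -15
Since f'(3) < 0, the function is decreasing (-1)

-1


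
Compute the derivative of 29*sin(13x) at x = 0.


Apply the chain rule to differentiate 29*sin(13x):
d/dx [29*sin(13x)]
= 29 * cos(13x) * d/dx(13x)
= 29 * 13 * cos(13x)
= 377 * cos(13x)
Evaluate at x = 0:
= 377 * cos(0)
= 377 * 1
= 377

377


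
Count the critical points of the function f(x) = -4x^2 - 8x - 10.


Find where f'(x) = 0:
f'(x) = -8x - 8
Set f'(x) = 0:
-8x - 8 = 0
x = 8 / (-8) = -1
This is a linear equation in x, so there is exactly one solution.
Number of critical points: 1

1


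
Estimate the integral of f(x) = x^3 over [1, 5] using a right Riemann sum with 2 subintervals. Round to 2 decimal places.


Right Riemann sum uses right endpoints of each subinterval.
Interval: [1, 5], n = 2
dx = (5 - 1) / 2 = 2
Right endpoints: [3, 5]
f values: [27, 125]
Sum = dx * (sum of f values)
= 2 * 152
= 304 = 304.00

304.00


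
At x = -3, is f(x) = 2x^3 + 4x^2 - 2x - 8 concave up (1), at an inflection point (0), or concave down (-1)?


Concavity is determined by the sign of f''(x).
f(x) = 2x^3 + 4x^2 - 2x - 8
f'(x) = 6x^2 + 8x - 2
f''(x) = 12x + 8
f''(-3) = 12 * (-3) + 8
= -36 + 8
= -28
Since f''(-3) < 0, the function is concave down (-1)

-1


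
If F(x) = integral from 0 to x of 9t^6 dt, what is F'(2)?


By the Fundamental Theorem of Calculus (Part 1):
If F(x) = integral from 0 to x of f(t) dt, then F'(x) = f(x)
Here f(t) = 9t^6
So F'(x) = 9x^6
Evaluate at x = 2:
F'(2) = 9 * 2^6
= 9 * 64
= 576

576


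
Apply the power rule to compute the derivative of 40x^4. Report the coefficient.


We apply the power rule: d/dx [ax^n] = a*n * x^(n-1)
d/dx [40x^4]
= 40 * 4 * x^(4-1)
= 160x^3
The coefficient is 160

160


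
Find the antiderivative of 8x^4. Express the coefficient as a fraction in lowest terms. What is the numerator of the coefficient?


Apply the power rule for integration:
integral of ax^n dx = a/(n+1) * x^(n+1) + C
integral of 8x^4 dx
= 8/5 * x^5 + C
The coefficient in lowest terms is 8/5, and its numerator is 8

8


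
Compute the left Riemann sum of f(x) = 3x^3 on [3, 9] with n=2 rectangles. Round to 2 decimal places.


Left Riemann sum uses left endpoints of each subinterval.
Interval: [3, 9], n = 2
dx = (9 - 3) / 2 = 3
Left endpoints: [3, 6]
f values: [81, 648]
Sum = dx * (sum of f values)
= 3 * 729
= 2187 = 2187.00

2187.00


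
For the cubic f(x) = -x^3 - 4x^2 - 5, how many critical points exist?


Find where f'(x) = 0:
f(x) = -x^3 - 4x^2 - 5
f'(x) = -3x^2 - 8x
This is a quadratic in x. Use the discriminant to count real roots.
Discriminant = (-8)^2 - 4 * (-3) * 0
= 64 - 0
= 64
Since discriminant > 0, f'(x) = 0 has 2 real solutions.
Number of critical points: 2

2


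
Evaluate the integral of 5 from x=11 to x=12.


The integral of a constant k over [a, b] equals k * (b - a).
integral from 11 to 12 of 5 dx
= 5 * (12 - 11)
= 5 * 1
= 5

5


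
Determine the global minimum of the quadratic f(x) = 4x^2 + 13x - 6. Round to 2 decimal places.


For a quadratic f(x) = ax^2 + bx + c with a > 0, the minimum is at the vertex.
Vertex x-coordinate: x = -b/(2a)
x = -(13) / (2 * 4)
x = -13/8
Substitute back to find the minimum value:
f(-13/8) = 4 * (-13/8)^2 + 13 * (-13/8) - 6
= 169/16 - 169/8 - 6
= -265/16 ≈ -16.56

-16.56


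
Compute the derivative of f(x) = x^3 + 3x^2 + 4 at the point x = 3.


Differentiate f(x) = x^3 + 3x^2 + 4 term by term:
f'(x) = 3x^2 + 6x
Substitute x = 3:
f'(3) = 3 * 3^2 + 6 * 3 + 0
= 27 + 18 + 0
= 45

45


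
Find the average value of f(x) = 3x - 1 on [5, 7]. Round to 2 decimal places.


Average value = 1/(b-a) * integral from a to b of f(x) dx
First compute the integral of 3x - 1:
F(x) = (3/2)x^2 - x
F(7) = 3/2 * 49 - 1 * 7 = 133/2
F(5) = 3/2 * 25 - 1 * 5 = 65/2
Integral = 133/2 - 65/2 = 34
Average = 34 / (7 - 5) = 34 / 2
= 17 = 17.00

17.00


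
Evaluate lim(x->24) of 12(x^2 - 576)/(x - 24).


Direct substitution gives 0/0, so we factor the numerator.
Factor: 12(x^2 - 576) = 12 * (x - 24)(x + 24)
Cancel the common factor (x - 24):
12(x^2 - 576)/(x - 24) = 12 * (x + 24)
Now substitute x = 24:
= 12 * (24 + 24) = 576

576


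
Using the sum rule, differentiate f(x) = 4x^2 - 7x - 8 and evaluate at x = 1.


Differentiate term by term using power and sum rules:
f(x) = 4x^2 - 7x - 8
f'(x) = 8x - 7
Substitute x = 1:
f'(1) = 8 * 1 - 7
= 8 - 7
= 1

1


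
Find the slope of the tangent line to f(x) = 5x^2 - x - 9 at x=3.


The slope of the tangent line equals f'(x) at the point.
f(x) = 5x^2 - x - 9
f'(x) = 10x - 1
At x = 3:
f'(3) = 10 * 3 - 1
= 30 - 1
= 29

29


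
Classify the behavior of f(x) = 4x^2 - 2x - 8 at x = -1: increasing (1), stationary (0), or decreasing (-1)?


Compute f'(x) to determine behavior:
f'(x) = 8x - 2
f'(-1) = 8 * (-1) - 2
= -8 - 2
= -10
Since f'(-1) < 0, the function is decreasing (-1)

-1


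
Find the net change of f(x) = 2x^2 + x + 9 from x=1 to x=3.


Net change = f(b) - f(a)
f(x) = 2x^2 + x + 9
Compute f(3):
f(3) = 2 * 3^2 + 1 * 3 + 9
= 18 + 3 + 9
= 30
Compute f(1):
f(1) = 2 * 1^2 + 1 * 1 + 9
= 2 + 1 + 9
= 12
Net change = 30 - 12 = 18

18


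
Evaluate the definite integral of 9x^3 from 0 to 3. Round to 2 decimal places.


Find the antiderivative of 9x^3:
F(x) = 9/4 * x^4
Apply the Fundamental Theorem of Calculus:
F(3) - F(0)
= 9/4 * 3^4 - 9/4 * 0^4
= 9/4 * (81 - 0)
= 9/4 * 81
= 729/4 = 182.25

182.25


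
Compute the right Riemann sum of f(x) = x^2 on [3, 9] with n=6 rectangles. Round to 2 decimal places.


Right Riemann sum uses right endpoints of each subinterval.
Interval: [3, 9], n = 6
dx = (9 - 3) / 6 = 1
Right endpoints: [4, 5, 6, 7, 8, 9]
f values: [16, 25, 36, 49, 64, 81]
Sum = dx * (sum of f values)
= 1 * 271
= 271 = 271.00

271.00


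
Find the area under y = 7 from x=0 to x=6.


The area under a constant function y = 7 is a rectangle.
Width = 6 - 0 = 6
Height = 7
Area = width * height
= 6 * 7
= 42

42


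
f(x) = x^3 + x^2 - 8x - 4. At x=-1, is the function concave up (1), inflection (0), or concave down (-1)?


Concavity is determined by the sign of f''(x).
f(x) = x^3 + x^2 - 8x - 4
f'(x) = 3x^2 + 2x - 8
f''(x) = 6x + 2
f''(-1) = 6 * (-1) + 2
= -6 + 2
= -4
Since f''(-1) < 0, the function is concave down (-1)

-1


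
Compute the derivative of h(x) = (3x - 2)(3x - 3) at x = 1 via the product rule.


Let u(x) = 3x - 2 and v(x) = 3x - 3
u'(x) = 3
v'(x) = 3
Product rule: h'(x) = u'(x)*v(x) + u(x)*v'(x)
= 3 * (3x - 3) + (3x - 2) * 3
At x = 1:
u(1) = 3 * 1 - 2 = 1
v(1) = 3 * 1 - 3 = 0
h'(1) = 3 * 0 + 1 * 3
= 0 + 3
= 3

3


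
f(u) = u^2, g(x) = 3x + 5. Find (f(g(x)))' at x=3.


Using the chain rule: (f(g(x)))' = f'(g(x)) * g'(x)
First, find g(3):
g(3) = 3 * 3 + 5 = 14
Next, f'(u) = 2u
And g'(x) = 3
So f'(g(3)) * g'(3)
= 2 * 14 * 3
= 84

84


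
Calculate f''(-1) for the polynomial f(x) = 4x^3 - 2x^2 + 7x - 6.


First derivative:
f'(x) = 12x^2 - 4x + 7
Second derivative:
f''(x) = 24x - 4
Substitute x = -1:
f''(-1) = 24 * (-1) - 4
= -24 - 4
= -28

-28


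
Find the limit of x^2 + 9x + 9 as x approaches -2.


Since polynomials are continuous, we use direct substitution.
lim(x->-2) of x^2 + 9x + 9
= 1 * (-2)^2 + 9 * (-2) + 9
= 4 - 18 + 9
= -5

-5


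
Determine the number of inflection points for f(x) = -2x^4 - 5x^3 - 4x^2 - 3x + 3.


Inflection points occur where f''(x) = 0 and concavity changes.
f(x) = -2x^4 - 5x^3 - 4x^2 - 3x + 3
f'(x) = -8x^3 - 15x^2 - 8x - 3
f''(x) = -24x^2 - 30x - 8
This is a quadratic in x. Use the discriminant to count real roots.
Discriminant = (-30)^2 - 4 * (-24) * (-8)
= 900 - 768
= 132
Since discriminant > 0, f''(x) = 0 has 2 distinct real solutions.
A quadratic with two distinct real roots changes sign at each root, so concavity changes at both.
Number of inflection points: 2

2


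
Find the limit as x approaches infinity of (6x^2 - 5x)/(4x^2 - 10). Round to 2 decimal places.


For limits at infinity with equal-degree polynomials,
we compare leading coefficients.
Numerator leading term: 6x^2
Denominator leading term: 4x^2
Divide both by x^2:
lim = (6 - 5/x) / (4 - 10/x^2)
As x -> infinity, the 1/x and 1/x^2 terms vanish:
= 6/4 = 3/2 = 1.50

1.50


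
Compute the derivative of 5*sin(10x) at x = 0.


Apply the chain rule to differentiate 5*sin(10x):
d/dx [5*sin(10x)]
= 5 * cos(10x) * d/dx(10x)
= 5 * 10 * cos(10x)
= 50 * cos(10x)
Evaluate at x = 0:
= 50 * cos(0)
= 50 * 1
= 50

50


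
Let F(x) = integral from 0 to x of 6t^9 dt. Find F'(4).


By the Fundamental Theorem of Calculus (Part 1):
If F(x) = integral from 0 to x of f(t) dt, then F'(x) = f(x)
Here f(t) = 6t^9
So F'(x) = 6x^9
Evaluate at x = 4:
F'(4) = 6 * 4^9
= 6 * 262144
= 1572864

1572864


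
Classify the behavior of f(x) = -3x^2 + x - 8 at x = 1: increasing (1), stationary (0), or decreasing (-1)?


Compute f'(x) to determine behavior:
f'(x) = -6x + 1
f'(1) = -6 * 1 + 1
= -6 + 1
= -5
Since f'(1) < 0, the function is decreasing (-1)

-1


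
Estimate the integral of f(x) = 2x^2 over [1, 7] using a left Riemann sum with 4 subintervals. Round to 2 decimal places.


Left Riemann sum uses left endpoints of each subinterval.
Interval: [1, 7], n = 4
dx = (7 - 1) / 4 = 3/2
Left endpoints: [1, 5/2, 4, 11/2]
f values: [2, 25/2, 32, 121/2]
Sum = dx * (sum of f values)
= 3/2 * 107
= 321/2 = 160.50

160.50


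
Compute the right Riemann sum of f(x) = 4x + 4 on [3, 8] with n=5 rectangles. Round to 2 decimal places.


Right Riemann sum uses right endpoints of each subinterval.
Interval: [3, 8], n = 5
dx = (8 - 3) / 5 = 1
Right endpoints: [4, 5, 6, 7, 8]
f values: [20, 24, 28, 32, 36]
Sum = dx * (sum of f values)
= 1 * 140
= 140 = 140.00

140.00


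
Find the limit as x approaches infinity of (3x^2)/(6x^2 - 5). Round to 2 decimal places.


For limits at infinity with equal-degree polynomials,
we compare leading coefficients.
Numerator leading term: 3x^2
Denominator leading term: 6x^2
Divide both by x^2:
lim = (3) / (6 - 5/x^2)
As x -> infinity, the 1/x and 1/x^2 terms vanish:
= 3/6 = 1/2 = 0.50

0.50


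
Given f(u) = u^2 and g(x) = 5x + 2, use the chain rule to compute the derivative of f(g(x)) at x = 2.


Using the chain rule: (f(g(x)))' = f'(g(x)) * g'(x)
First, find g(2):
g(2) = 5 * 2 + 2 = 12
Next, f'(u) = 2u
And g'(x) = 5
So f'(g(2)) * g'(2)
= 2 * 12 * 5
= 120

120


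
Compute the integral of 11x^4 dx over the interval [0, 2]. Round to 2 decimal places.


Find the antiderivative of 11x^4:
F(x) = 11/5 * x^5
Apply the Fundamental Theorem of Calculus:
F(2) - F(0)
= 11/5 * 2^5 - 11/5 * 0^5
= 11/5 * (32 - 0)
= 11/5 * 32
= 352/5 = 70.40

70.40


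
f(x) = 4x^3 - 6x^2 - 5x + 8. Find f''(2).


First derivative:
f'(x) = 12x^2 - 12x - 5
Second derivative:
f''(x) = 24x - 12
Substitute x = 2:
f''(2) = 24 * 2 - 12
= 48 - 12
= 36

36


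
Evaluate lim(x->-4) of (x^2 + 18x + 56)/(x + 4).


Direct substitution gives 0/0, so we factor the numerator.
Factor: (x^2 + 18x + 56) = (x + 4)(x + 14)
Cancel the common factor (x + 4):
(x^2 + 18x + 56)/(x + 4) = (x + 14)
Now substitute x = -4:
= (-4) - (-14) = 10

10


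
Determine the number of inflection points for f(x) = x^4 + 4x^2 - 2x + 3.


Inflection points occur where f''(x) = 0 and concavity changes.
f(x) = x^4 + 4x^2 - 2x + 3
f'(x) = 4x^3 + 8x - 2
f''(x) = 12x^2 + 8
This is a quadratic in x. Use the discriminant to count real roots.
Discriminant = (0)^2 - 4 * 12 * 8
= 0 - 384
= -384
Since discriminant < 0, f''(x) = 0 has no real solutions.
Number of inflection points: 0

0


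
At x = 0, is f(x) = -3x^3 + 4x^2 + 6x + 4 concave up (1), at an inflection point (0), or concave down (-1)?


Concavity is determined by the sign of f''(x).
f(x) = -3x^3 + 4x^2 + 6x + 4
f'(x) = -9x^2 + 8x + 6
f''(x) = -18x + 8
f''(0) = -18 * 0 + 8
= 0 + 8
= 8
Since f''(0) > 0, the function is concave up (1)

1


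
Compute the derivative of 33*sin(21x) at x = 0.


Apply the chain rule to differentiate 33*sin(21x):
d/dx [33*sin(21x)]
= 33 * cos(21x) * d/dx(21x)
= 33 * 21 * cos(21x)
= 693 * cos(21x)
Evaluate at x = 0:
= 693 * cos(0)
= 693 * 1
= 693

693


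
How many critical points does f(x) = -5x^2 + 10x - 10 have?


Find where f'(x) = 0:
f'(x) = -10x + 10
Set f'(x) = 0:
-10x + 10 = 0
x = -10 / (-10) = 1
This is a linear equation in x, so there is exactly one solution.
Number of critical points: 1

1


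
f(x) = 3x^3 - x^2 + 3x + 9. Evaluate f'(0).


Differentiate f(x) = 3x^3 - x^2 + 3x + 9 term by term:
f'(x) = 9x^2 - 2x + 3
Substitute x = 0:
f'(0) = 9 * 0^2 - 2 * 0 + 3
= 0 + 0 + 3
= 3

3


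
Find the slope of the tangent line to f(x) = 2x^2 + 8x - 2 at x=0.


The slope of the tangent line equals f'(x) at the point.
f(x) = 2x^2 + 8x - 2
f'(x) = 4x + 8
At x = 0:
f'(0) = 4 * 0 + 8
= 0 + 8
= 8

8


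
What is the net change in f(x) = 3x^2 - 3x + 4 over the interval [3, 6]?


Net change = f(b) - f(a)
f(x) = 3x^2 - 3x + 4
Compute f(6):
f(6) = 3 * 6^2 - 3 * 6 + 4
= 108 - 18 + 4
= 94
Compute f(3):
f(3) = 3 * 3^2 - 3 * 3 + 4
= 27 - 9 + 4
= 22
Net change = 94 - 22 = 72

72


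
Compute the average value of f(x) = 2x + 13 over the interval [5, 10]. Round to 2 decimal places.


Average value = 1/(b-a) * integral from a to b of f(x) dx
First compute the integral of 2x + 13:
F(x) = x^2 + 13x
F(10) = 1 * 100 + 13 * 10 = 230
F(5) = 1 * 25 + 13 * 5 = 90
Integral = 230 - 90 = 140
Average = 140 / (10 - 5) = 140 / 5
= 28 = 28.00

28.00


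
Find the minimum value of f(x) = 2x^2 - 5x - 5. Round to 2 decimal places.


For a quadratic f(x) = ax^2 + bx + c with a > 0, the minimum is at the vertex.
Vertex x-coordinate: x = -b/(2a)
x = -(-5) / (2 * 2)
x = 5/4
Substitute back to find the minimum value:
f(5/4) = 2 * (5/4)^2 - 5 * (5/4) - 5
= 25/8 - 25/4 - 5
= -65/8 ≈ -8.13

-8.13


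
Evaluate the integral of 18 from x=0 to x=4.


The integral of a constant k over [a, b] equals k * (b - a).
integral from 0 to 4 of 18 dx
= 18 * (4 - 0)
= 18 * 4
= 72

72


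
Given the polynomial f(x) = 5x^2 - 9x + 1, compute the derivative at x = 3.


Differentiate term by term using power and sum rules:
f(x) = 5x^2 - 9x + 1
f'(x) = 10x - 9
Substitute x = 3:
f'(3) = 10 * 3 - 9
= 30 - 9
= 21

21


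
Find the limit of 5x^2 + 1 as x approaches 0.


Since polynomials are continuous, we use direct substitution.
lim(x->0) of 5x^2 + 1
= 5 * 0^2 + 0 * 0 + 1
= 0 + 0 + 1
= 1

1


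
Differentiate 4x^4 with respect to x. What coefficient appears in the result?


We apply the power rule: d/dx [ax^n] = a*n * x^(n-1)
d/dx [4x^4]
= 4 * 4 * x^(4-1)
= 16x^3
The coefficient is 16

16


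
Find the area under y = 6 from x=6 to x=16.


The area under a constant function y = 6 is a rectangle.
Width = 16 - 6 = 10
Height = 6
Area = width * height
= 10 * 6
= 60

60


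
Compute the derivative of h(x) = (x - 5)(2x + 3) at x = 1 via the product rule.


Let u(x) = x - 5 and v(x) = 2x + 3
u'(x) = 1
v'(x) = 2
Product rule: h'(x) = u'(x)*v(x) + u(x)*v'(x)
= 1 * (2x + 3) + (x - 5) * 2
At x = 1:
u(1) = 1 * 1 - 5 = -4
v(1) = 2 * 1 + 3 = 5
h'(1) = 1 * 5 + (-4) * 2
= 5 - 8
= -3

-3


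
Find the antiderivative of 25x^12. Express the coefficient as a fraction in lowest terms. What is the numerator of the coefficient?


Apply the power rule for integration:
integral of ax^n dx = a/(n+1) * x^(n+1) + C
integral of 25x^12 dx
= 25/13 * x^13 + C
The coefficient in lowest terms is 25/13, and its numerator is 25

25


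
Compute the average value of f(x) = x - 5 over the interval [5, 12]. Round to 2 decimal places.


Average value = 1/(b-a) * integral from a to b of f(x) dx
First compute the integral of x - 5:
F(x) = (1/2)x^2 - 5x
F(12) = 1/2 * 144 - 5 * 12 = 12
F(5) = 1/2 * 25 - 5 * 5 = -25/2
Integral = 12 - (-25/2) = 49/2
Average = (49/2) / (12 - 5) = (49/2) / 7
= 7/2 = 3.50

3.50


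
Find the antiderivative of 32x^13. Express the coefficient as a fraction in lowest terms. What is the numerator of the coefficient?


Apply the power rule for integration:
integral of ax^n dx = a/(n+1) * x^(n+1) + C
integral of 32x^13 dx
= 32/14 * x^14 + C
= 16/7 * x^14 + C
The coefficient in lowest terms is 16/7, and its numerator is 16

16


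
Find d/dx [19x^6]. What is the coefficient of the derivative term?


We apply the power rule: d/dx [ax^n] = a*n * x^(n-1)
d/dx [19x^6]
= 19 * 6 * x^(6-1)
= 114x^5
The coefficient is 114

114


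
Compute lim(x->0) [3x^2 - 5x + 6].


Since polynomials are continuous, we use direct substitution.
lim(x->0) of 3x^2 - 5x + 6
= 3 * 0^2 - 5 * 0 + 6
= 0 + 0 + 6
= 6

6


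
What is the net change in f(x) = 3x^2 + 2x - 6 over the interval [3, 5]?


Net change = f(b) - f(a)
f(x) = 3x^2 + 2x - 6
Compute f(5):
f(5) = 3 * 5^2 + 2 * 5 - 6
= 75 + 10 - 6
= 79
Compute f(3):
f(3) = 3 * 3^2 + 2 * 3 - 6
= 27 + 6 - 6
= 27
Net change = 79 - 27 = 52

52


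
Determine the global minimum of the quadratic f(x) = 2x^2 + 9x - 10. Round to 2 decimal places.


For a quadratic f(x) = ax^2 + bx + c with a > 0, the minimum is at the vertex.
Vertex x-coordinate: x = -b/(2a)
x = -(9) / (2 * 2)
x = -9/4
Substitute back to find the minimum value:
f(-9/4) = 2 * (-9/4)^2 + 9 * (-9/4) - 10
= 81/8 - 81/4 - 10
= -161/8 ≈ -20.13

-20.13


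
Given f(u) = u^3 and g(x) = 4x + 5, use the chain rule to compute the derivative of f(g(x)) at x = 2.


Using the chain rule: (f(g(x)))' = f'(g(x)) * g'(x)
First, find g(2):
g(2) = 4 * 2 + 5 = 13
Next, f'(u) = 3u^2
And g'(x) = 4
So f'(g(2)) * g'(2)
= 3 * 13^2 * 4
= 3 * 169 * 4
= 2028

2028


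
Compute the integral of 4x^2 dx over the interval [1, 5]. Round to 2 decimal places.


Find the antiderivative of 4x^2:
F(x) = 4/3 * x^3
Apply the Fundamental Theorem of Calculus:
F(5) - F(1)
= 4/3 * 5^3 - 4/3 * 1^3
= 4/3 * (125 - 1)
= 4/3 * 124
= 496/3 ≈ 165.33

165.33


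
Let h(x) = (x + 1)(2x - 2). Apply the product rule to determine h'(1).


Let u(x) = x + 1 and v(x) = 2x - 2
u'(x) = 1
v'(x) = 2
Product rule: h'(x) = u'(x)*v(x) + u(x)*v'(x)
= 1 * (2x - 2) + (x + 1) * 2
At x = 1:
u(1) = 1 * 1 + 1 = 2
v(1) = 2 * 1 - 2 = 0
h'(1) = 1 * 0 + 2 * 2
= 0 + 4
= 4

4


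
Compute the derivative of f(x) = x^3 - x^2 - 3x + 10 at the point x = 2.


Differentiate f(x) = x^3 - x^2 - 3x + 10 term by term:
f'(x) = 3x^2 - 2x - 3
Substitute x = 2:
f'(2) = 3 * 2^2 - 2 * 2 - 3
= 12 - 4 - 3
= 5

5


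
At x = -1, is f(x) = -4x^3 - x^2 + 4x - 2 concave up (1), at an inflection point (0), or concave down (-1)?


Concavity is determined by the sign of f''(x).
f(x) = -4x^3 - x^2 + 4x - 2
f'(x) = -12x^2 - 2x + 4
f''(x) = -24x - 2
f''(-1) = -24 * (-1) - 2
= 24 - 2
= 22
Since f''(-1) > 0, the function is concave up (1)

1


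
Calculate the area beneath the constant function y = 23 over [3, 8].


The area under a constant function y = 23 is a rectangle.
Width = 8 - 3 = 5
Height = 23
Area = width * height
= 5 * 23
= 115

115


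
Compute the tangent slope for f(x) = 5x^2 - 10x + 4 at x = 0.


The slope of the tangent line equals f'(x) at the point.
f(x) = 5x^2 - 10x + 4
f'(x) = 10x - 10
At x = 0:
f'(0) = 10 * 0 - 10
= 0 - 10
= -10

-10


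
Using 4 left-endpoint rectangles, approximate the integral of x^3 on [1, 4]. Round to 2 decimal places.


Left Riemann sum uses left endpoints of each subinterval.
Interval: [1, 4], n = 4
dx = (4 - 1) / 4 = 3/4
Left endpoints: [1, 7/4, 5/2, 13/4]
f values: [1, 343/64, 125/8, 2197/64]
Sum = dx * (sum of f values)
= 3/4 * 901/16
= 2703/64 ≈ 42.23

42.23


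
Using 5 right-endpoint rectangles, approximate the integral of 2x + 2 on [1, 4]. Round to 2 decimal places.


Right Riemann sum uses right endpoints of each subinterval.
Interval: [1, 4], n = 5
dx = (4 - 1) / 5 = 3/5
Right endpoints: [8/5, 11/5, 14/5, 17/5, 4]
f values: [26/5, 32/5, 38/5, 44/5, 10]
Sum = dx * (sum of f values)
= 3/5 * 38
= 114/5 = 22.80

22.80


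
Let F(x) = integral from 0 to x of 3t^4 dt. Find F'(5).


By the Fundamental Theorem of Calculus (Part 1):
If F(x) = integral from 0 to x of f(t) dt, then F'(x) = f(x)
Here f(t) = 3t^4
So F'(x) = 3x^4
Evaluate at x = 5:
F'(5) = 3 * 5^4
= 3 * 625
= 1875

1875


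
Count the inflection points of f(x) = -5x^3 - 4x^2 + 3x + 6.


Inflection points occur where f''(x) = 0 and concavity changes.
f(x) = -5x^3 - 4x^2 + 3x + 6
f'(x) = -15x^2 - 8x + 3
f''(x) = -30x - 8
Set f''(x) = 0:
-30x - 8 = 0
x = 8 / (-30) = -4/15
Since f''(x) is linear (degree 1), it changes sign at this point.
Therefore there is exactly 1 inflection point.

1


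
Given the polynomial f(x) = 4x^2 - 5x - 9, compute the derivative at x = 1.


Differentiate term by term using power and sum rules:
f(x) = 4x^2 - 5x - 9
f'(x) = 8x - 5
Substitute x = 1:
f'(1) = 8 * 1 - 5
= 8 - 5
= 3

3


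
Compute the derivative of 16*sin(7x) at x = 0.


Apply the chain rule to differentiate 16*sin(7x):
d/dx [16*sin(7x)]
= 16 * cos(7x) * d/dx(7x)
= 16 * 7 * cos(7x)
= 112 * cos(7x)
Evaluate at x = 0:
= 112 * cos(0)
= 112 * 1
= 112

112


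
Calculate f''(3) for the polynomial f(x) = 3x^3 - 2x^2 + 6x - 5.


First derivative:
f'(x) = 9x^2 - 4x + 6
Second derivative:
f''(x) = 18x - 4
Substitute x = 3:
f''(3) = 18 * 3 - 4
= 54 - 4
= 50

50


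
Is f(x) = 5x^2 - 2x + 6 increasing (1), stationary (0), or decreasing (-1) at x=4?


Compute f'(x) to determine behavior:
f'(x) = 10x - 2
f'(4) = 10 * 4 - 2
= 40 - 2
= 38
Since f'(4) > 0, the function is increasing (1)

1


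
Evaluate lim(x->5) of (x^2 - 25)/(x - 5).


Direct substitution gives 0/0, so we factor the numerator.
Factor: (x^2 - 25) = (x - 5)(x + 5)
Cancel the common factor (x - 5):
(x^2 - 25)/(x - 5) = (x + 5)
Now substitute x = 5:
= (5 + 5) = 10

10
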